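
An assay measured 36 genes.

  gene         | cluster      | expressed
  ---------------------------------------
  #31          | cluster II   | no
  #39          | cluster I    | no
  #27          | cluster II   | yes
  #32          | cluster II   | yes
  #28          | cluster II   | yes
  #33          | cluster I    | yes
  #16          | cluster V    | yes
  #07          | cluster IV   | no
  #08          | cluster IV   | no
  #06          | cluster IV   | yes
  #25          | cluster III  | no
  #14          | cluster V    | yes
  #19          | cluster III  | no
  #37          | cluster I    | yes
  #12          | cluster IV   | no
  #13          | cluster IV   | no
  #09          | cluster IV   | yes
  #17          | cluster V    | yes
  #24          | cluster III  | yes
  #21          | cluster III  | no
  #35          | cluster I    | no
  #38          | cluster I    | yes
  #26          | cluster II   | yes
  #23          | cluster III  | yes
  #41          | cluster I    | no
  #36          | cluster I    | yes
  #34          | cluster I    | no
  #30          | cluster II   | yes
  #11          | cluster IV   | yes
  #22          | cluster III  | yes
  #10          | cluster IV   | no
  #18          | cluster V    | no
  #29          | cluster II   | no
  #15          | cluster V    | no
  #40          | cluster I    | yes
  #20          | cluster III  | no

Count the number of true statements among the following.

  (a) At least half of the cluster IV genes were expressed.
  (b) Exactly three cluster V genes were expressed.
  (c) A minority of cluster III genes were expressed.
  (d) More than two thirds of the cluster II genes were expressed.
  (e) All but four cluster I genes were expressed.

(a) cluster IV: |A| = 8, |A ∩ B| = 3; needs |A ∩ B| ≥ |A ∖ B| — false.
(b) cluster V: |A| = 5, |A ∩ B| = 3; needs |A ∩ B| = 3 — true.
(c) cluster III: |A| = 7, |A ∩ B| = 3; needs |A ∩ B| < |A ∖ B| — true.
(d) cluster II: |A| = 7, |A ∩ B| = 5; needs |A ∩ B| / |A| > 2/3 — true.
(e) cluster I: |A| = 9, |A ∩ B| = 5; needs |A ∖ B| = 4 — true.

4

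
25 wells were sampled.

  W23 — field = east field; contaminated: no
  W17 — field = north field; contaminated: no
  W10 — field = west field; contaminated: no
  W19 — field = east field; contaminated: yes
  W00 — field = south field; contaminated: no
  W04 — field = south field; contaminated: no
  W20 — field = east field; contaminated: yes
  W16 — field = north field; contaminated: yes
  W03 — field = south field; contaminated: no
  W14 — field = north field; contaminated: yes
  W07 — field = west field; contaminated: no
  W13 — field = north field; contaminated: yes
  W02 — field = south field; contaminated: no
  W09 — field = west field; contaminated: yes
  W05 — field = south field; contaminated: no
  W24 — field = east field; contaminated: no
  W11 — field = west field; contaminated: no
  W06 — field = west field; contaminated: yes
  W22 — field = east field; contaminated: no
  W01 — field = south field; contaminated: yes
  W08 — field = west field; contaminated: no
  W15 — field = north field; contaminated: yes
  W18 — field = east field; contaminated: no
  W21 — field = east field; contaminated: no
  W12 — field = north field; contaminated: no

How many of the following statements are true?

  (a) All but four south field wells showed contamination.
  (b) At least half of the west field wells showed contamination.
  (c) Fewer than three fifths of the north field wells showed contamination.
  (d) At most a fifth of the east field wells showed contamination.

0

(a) south field: |A| = 6, |A ∩ B| = 1; needs |A ∖ B| = 4 — false.
(b) west field: |A| = 6, |A ∩ B| = 2; needs |A ∩ B| ≥ |A ∖ B| — false.
(c) north field: |A| = 6, |A ∩ B| = 4; needs |A ∩ B| / |A| < 3/5 — false.
(d) east field: |A| = 7, |A ∩ B| = 2; needs |A ∩ B| / |A| ≤ 1/5 — false.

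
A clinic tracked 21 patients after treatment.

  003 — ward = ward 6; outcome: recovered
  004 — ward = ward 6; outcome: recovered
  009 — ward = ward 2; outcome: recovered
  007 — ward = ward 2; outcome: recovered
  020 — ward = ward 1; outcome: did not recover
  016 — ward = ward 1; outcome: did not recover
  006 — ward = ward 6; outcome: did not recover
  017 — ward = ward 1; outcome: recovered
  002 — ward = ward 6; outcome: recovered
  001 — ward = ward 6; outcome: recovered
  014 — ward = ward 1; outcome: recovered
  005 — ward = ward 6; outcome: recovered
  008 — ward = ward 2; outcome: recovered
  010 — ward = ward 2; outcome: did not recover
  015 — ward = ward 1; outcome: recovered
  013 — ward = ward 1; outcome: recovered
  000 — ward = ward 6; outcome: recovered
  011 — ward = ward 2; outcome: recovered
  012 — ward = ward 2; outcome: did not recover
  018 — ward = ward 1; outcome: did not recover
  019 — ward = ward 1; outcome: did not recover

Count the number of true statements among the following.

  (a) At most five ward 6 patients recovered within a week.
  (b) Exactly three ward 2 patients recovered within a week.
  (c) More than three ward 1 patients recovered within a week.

1

(a) ward 6: |A| = 7, |A ∩ B| = 6; needs |A ∩ B| ≤ 5 — false.
(b) ward 2: |A| = 6, |A ∩ B| = 4; needs |A ∩ B| = 3 — false.
(c) ward 1: |A| = 8, |A ∩ B| = 4; needs |A ∩ B| > 3 — true.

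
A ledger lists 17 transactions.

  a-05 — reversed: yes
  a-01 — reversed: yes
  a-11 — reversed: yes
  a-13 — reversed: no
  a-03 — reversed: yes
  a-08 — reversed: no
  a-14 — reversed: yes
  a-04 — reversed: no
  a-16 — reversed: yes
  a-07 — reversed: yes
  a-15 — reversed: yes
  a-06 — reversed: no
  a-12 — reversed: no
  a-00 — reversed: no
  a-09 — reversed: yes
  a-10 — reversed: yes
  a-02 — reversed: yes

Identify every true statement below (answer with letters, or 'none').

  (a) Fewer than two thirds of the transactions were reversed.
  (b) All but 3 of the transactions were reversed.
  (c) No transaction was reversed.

|A| = 17, |A ∩ B| = 11, |A ∖ B| = 6.
(a) |A ∩ B| / |A| < 2/3: holds.
(b) |A ∖ B| = 3: fails.
(c) A ∩ B = ∅ (|A ∩ B| = 0): fails.

(a)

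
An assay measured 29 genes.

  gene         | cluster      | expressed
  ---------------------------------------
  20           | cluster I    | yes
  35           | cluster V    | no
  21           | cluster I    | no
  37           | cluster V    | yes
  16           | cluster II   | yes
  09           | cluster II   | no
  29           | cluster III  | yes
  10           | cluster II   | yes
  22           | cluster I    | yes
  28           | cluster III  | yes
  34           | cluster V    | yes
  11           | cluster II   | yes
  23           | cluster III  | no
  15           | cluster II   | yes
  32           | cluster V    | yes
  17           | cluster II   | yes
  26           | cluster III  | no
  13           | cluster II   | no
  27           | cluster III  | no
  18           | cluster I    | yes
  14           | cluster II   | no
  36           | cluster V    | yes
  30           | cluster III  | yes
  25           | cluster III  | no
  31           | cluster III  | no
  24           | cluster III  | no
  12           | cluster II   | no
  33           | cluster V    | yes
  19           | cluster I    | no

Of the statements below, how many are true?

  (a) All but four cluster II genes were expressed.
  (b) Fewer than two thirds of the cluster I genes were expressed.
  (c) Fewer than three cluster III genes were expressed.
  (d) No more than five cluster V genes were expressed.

3

(a) cluster II: |A| = 9, |A ∩ B| = 5; needs |A ∖ B| = 4 — true.
(b) cluster I: |A| = 5, |A ∩ B| = 3; needs |A ∩ B| / |A| < 2/3 — true.
(c) cluster III: |A| = 9, |A ∩ B| = 3; needs |A ∩ B| < 3 — false.
(d) cluster V: |A| = 6, |A ∩ B| = 5; needs |A ∩ B| ≤ 5 — true.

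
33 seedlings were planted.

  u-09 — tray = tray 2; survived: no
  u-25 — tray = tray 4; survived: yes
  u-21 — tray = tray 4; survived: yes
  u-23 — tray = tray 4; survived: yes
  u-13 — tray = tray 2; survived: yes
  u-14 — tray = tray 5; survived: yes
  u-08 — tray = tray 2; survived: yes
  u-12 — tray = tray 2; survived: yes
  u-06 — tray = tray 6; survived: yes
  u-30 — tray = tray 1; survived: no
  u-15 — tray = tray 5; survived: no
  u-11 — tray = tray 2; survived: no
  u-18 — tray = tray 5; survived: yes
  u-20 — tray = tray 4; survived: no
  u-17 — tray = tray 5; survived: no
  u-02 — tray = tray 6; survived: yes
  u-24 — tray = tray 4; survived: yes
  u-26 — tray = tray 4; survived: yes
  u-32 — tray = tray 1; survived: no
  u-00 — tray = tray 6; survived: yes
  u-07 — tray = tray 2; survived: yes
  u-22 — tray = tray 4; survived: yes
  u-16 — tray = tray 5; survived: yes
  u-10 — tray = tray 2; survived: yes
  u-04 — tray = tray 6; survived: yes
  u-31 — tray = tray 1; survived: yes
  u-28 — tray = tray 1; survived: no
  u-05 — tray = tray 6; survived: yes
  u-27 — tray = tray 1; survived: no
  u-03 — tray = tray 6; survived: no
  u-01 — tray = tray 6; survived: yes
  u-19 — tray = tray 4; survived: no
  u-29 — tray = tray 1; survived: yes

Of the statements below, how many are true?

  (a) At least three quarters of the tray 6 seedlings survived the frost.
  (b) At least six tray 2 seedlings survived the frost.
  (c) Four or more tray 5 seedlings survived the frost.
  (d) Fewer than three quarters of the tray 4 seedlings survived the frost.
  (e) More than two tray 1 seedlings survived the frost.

(a) tray 6: |A| = 7, |A ∩ B| = 6; needs |A ∩ B| / |A| ≥ 3/4 — true.
(b) tray 2: |A| = 7, |A ∩ B| = 5; needs |A ∩ B| ≥ 6 — false.
(c) tray 5: |A| = 5, |A ∩ B| = 3; needs |A ∩ B| ≥ 4 — false.
(d) tray 4: |A| = 8, |A ∩ B| = 6; needs |A ∩ B| / |A| < 3/4 — false.
(e) tray 1: |A| = 6, |A ∩ B| = 2; needs |A ∩ B| > 2 — false.

1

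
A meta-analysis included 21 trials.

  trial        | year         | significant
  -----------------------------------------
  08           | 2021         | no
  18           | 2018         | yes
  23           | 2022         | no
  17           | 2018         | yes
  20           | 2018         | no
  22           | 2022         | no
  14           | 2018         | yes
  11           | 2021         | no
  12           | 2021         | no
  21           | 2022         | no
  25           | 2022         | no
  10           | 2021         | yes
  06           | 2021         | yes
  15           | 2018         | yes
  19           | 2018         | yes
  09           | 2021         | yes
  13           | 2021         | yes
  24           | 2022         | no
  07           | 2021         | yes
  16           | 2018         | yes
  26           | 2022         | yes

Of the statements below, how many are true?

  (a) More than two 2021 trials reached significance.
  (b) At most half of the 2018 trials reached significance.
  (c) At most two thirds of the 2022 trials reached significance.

2

(a) 2021: |A| = 8, |A ∩ B| = 5; needs |A ∩ B| > 2 — true.
(b) 2018: |A| = 7, |A ∩ B| = 6; needs |A ∩ B| ≤ |A ∖ B| — false.
(c) 2022: |A| = 6, |A ∩ B| = 1; needs |A ∩ B| / |A| ≤ 2/3 — true.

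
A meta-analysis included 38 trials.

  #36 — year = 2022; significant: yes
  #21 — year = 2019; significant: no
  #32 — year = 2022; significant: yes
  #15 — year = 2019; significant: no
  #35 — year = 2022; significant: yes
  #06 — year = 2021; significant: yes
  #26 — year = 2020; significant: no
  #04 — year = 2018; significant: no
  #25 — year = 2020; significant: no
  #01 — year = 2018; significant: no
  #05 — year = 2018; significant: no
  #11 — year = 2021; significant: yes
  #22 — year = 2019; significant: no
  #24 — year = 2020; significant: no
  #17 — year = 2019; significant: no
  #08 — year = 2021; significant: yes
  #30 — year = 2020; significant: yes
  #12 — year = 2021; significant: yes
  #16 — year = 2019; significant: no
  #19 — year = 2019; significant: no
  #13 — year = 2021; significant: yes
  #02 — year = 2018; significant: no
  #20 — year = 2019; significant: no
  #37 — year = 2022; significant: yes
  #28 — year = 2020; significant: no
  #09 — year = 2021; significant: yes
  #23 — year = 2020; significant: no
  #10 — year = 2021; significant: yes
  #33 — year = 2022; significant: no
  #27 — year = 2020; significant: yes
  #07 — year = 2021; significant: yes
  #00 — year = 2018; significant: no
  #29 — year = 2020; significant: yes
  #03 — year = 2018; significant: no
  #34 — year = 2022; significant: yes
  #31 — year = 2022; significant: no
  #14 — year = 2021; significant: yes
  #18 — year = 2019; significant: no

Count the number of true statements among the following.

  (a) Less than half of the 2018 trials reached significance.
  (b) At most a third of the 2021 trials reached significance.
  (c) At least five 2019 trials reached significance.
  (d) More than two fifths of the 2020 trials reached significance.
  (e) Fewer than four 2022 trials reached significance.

1

(a) 2018: |A| = 6, |A ∩ B| = 0; needs |A ∩ B| < |A ∖ B| — true.
(b) 2021: |A| = 9, |A ∩ B| = 9; needs |A ∩ B| / |A| ≤ 1/3 — false.
(c) 2019: |A| = 8, |A ∩ B| = 0; needs |A ∩ B| ≥ 5 — false.
(d) 2020: |A| = 8, |A ∩ B| = 3; needs |A ∩ B| / |A| > 2/5 — false.
(e) 2022: |A| = 7, |A ∩ B| = 5; needs |A ∩ B| < 4 — false.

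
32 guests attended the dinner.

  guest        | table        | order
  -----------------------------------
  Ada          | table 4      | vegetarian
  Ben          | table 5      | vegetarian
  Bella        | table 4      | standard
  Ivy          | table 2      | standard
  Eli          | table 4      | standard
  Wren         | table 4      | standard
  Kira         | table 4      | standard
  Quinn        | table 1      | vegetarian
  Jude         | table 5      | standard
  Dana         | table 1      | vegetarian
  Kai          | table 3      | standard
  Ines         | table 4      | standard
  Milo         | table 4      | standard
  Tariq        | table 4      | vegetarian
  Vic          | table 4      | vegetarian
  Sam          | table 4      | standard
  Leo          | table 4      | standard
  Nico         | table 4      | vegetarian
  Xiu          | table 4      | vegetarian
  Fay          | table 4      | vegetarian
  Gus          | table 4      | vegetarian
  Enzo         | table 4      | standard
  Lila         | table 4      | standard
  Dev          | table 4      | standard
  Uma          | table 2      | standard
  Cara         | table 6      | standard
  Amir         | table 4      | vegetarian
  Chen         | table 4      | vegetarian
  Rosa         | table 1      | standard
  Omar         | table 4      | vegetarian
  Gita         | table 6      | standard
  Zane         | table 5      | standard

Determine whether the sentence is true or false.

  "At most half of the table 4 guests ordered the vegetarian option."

True

'At most half of the table 4 guests ordered the vegetarian option' holds iff |A ∩ B| ≤ |A ∖ B|.
|A| = 21, |A ∩ B| = 10, |A ∖ B| = 11.
10 < 11, so the statement is true.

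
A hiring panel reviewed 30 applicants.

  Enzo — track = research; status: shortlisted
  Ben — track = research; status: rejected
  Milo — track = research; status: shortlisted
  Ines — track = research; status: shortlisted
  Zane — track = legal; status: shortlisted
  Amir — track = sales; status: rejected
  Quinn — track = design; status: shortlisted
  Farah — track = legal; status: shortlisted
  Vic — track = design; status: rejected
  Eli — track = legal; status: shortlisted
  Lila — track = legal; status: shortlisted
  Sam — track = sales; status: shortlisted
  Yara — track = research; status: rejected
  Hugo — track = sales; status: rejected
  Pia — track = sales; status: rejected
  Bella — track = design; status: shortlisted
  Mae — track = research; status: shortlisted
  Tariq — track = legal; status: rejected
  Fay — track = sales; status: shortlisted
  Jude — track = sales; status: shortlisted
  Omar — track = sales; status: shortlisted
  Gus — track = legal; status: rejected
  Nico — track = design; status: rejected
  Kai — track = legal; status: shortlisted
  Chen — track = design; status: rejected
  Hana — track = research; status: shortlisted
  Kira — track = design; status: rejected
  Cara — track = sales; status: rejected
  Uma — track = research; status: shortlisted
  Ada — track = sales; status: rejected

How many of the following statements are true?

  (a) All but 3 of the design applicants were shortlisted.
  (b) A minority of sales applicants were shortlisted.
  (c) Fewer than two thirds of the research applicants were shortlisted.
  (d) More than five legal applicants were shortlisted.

(a) design: |A| = 6, |A ∩ B| = 2; needs |A ∖ B| = 3 — false.
(b) sales: |A| = 9, |A ∩ B| = 4; needs |A ∩ B| < |A ∖ B| — true.
(c) research: |A| = 8, |A ∩ B| = 6; needs |A ∩ B| / |A| < 2/3 — false.
(d) legal: |A| = 7, |A ∩ B| = 5; needs |A ∩ B| > 5 — false.

1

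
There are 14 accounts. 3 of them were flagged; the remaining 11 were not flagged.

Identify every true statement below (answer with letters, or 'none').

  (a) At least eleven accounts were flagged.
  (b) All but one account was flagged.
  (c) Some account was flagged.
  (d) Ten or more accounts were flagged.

(c)

|A| = 14, |A ∩ B| = 3, |A ∖ B| = 11.
(a) |A ∩ B| ≥ 11: fails.
(b) |A ∖ B| = 1: fails.
(c) A ∩ B ≠ ∅ (|A ∩ B| ≥ 1): holds.
(d) |A ∩ B| ≥ 10: fails.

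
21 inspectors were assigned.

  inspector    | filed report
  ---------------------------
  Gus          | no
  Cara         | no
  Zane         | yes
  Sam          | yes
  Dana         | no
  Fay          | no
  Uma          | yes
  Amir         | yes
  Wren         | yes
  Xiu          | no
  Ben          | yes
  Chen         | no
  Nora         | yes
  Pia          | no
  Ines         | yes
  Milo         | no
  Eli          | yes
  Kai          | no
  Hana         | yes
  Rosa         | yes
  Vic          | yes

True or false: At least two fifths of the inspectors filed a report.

True

'At least two fifths of the inspectors filed a report' holds iff |A ∩ B| / |A| ≥ 2/5.
|A| = 21, |A ∩ B| = 12, |A ∖ B| = 9.
|A ∩ B|/|A| = 12/21, so the statement is true.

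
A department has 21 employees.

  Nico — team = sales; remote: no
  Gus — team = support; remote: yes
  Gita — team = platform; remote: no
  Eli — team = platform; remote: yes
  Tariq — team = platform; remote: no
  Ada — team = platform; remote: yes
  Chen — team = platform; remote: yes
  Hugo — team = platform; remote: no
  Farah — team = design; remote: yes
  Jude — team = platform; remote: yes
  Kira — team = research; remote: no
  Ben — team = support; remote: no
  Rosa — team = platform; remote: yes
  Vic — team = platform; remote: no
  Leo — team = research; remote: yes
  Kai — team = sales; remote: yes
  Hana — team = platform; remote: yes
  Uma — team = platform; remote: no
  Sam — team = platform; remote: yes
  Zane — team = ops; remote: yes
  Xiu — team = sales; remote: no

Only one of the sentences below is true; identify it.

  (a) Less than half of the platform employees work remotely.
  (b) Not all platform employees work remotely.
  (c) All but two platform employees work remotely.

(b)

|A| = 12, |A ∩ B| = 7, |A ∖ B| = 5.
(a) requires |A ∩ B| < |A ∖ B|: false.
(b) requires A ⊄ B (|A ∖ B| ≥ 1): true.
(c) requires |A ∖ B| = 2: false.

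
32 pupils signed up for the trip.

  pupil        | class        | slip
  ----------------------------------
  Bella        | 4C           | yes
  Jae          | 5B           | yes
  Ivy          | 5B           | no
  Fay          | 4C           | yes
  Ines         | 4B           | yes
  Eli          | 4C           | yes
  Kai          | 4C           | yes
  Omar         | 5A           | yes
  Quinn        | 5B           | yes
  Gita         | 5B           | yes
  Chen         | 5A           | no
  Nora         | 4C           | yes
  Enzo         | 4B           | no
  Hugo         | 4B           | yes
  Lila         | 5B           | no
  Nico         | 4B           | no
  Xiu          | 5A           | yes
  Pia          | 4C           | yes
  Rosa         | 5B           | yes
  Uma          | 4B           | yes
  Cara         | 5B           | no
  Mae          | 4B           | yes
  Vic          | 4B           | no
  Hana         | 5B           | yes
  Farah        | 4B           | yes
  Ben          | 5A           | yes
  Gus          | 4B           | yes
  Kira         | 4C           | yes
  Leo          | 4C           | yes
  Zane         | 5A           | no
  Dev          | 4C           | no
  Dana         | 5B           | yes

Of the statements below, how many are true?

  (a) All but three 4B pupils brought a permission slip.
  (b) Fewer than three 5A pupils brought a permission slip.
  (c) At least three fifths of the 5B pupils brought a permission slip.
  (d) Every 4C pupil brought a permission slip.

2

(a) 4B: |A| = 9, |A ∩ B| = 6; needs |A ∖ B| = 3 — true.
(b) 5A: |A| = 5, |A ∩ B| = 3; needs |A ∩ B| < 3 — false.
(c) 5B: |A| = 9, |A ∩ B| = 6; needs |A ∩ B| / |A| ≥ 3/5 — true.
(d) 4C: |A| = 9, |A ∩ B| = 8; needs A ⊆ B, i.e. every element of A is in B (|A ∖ B| = 0) — false.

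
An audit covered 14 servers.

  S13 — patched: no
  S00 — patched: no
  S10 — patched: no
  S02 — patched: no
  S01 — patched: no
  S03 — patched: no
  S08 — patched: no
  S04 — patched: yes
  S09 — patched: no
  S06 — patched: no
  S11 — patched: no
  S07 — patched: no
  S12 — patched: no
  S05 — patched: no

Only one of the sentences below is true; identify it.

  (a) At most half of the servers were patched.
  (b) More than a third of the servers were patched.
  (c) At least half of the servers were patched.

(a)

|A| = 14, |A ∩ B| = 1, |A ∖ B| = 13.
(a) requires |A ∩ B| ≤ |A ∖ B|: true.
(b) requires |A ∩ B| / |A| > 1/3: false.
(c) requires |A ∩ B| ≥ |A ∖ B|: false.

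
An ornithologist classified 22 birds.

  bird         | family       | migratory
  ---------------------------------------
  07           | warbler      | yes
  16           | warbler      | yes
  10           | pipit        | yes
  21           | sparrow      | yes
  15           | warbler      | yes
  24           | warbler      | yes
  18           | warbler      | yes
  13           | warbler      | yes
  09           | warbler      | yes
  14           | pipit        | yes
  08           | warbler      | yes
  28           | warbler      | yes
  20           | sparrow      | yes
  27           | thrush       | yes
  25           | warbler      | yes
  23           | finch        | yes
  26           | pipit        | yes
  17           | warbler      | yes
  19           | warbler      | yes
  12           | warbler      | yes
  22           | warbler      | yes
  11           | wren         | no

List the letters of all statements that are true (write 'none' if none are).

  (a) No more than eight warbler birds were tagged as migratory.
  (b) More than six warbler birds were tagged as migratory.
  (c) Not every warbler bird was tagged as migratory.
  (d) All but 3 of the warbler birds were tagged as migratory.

(b)

|A| = 14, |A ∩ B| = 14, |A ∖ B| = 0.
(a) |A ∩ B| ≤ 8: fails.
(b) |A ∩ B| > 6: holds.
(c) A ⊄ B (|A ∖ B| ≥ 1): fails.
(d) |A ∖ B| = 3: fails.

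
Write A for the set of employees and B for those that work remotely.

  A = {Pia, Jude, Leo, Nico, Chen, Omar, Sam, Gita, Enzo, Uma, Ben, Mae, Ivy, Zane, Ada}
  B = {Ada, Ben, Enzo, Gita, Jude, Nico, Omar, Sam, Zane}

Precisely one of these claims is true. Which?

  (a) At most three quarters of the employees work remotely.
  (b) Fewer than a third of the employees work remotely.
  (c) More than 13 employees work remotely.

|A| = 15, |A ∩ B| = 9, |A ∖ B| = 6.
(a) requires |A ∩ B| / |A| ≤ 3/4: true.
(b) requires |A ∩ B| / |A| < 1/3: false.
(c) requires |A ∩ B| > 13: false.

(a)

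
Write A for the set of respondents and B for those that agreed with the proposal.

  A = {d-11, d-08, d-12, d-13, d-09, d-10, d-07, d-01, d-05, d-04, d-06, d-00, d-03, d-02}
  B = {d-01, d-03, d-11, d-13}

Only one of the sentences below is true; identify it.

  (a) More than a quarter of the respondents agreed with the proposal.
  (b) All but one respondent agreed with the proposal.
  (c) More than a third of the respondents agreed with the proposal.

|A| = 14, |A ∩ B| = 4, |A ∖ B| = 10.
(a) requires |A ∩ B| / |A| > 1/4: true.
(b) requires |A ∖ B| = 1: false.
(c) requires |A ∩ B| / |A| > 1/3: false.

(a)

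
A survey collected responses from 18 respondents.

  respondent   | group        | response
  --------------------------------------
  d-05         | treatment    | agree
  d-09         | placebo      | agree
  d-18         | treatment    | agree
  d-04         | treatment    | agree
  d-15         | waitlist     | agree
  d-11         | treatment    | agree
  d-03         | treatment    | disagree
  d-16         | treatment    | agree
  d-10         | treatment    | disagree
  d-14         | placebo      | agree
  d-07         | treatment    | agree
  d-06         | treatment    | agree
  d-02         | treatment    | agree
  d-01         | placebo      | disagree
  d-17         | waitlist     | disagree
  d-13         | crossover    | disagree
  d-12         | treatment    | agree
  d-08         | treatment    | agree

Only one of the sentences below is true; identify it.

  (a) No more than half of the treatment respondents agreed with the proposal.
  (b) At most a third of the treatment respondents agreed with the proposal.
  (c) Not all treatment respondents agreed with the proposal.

|A| = 12, |A ∩ B| = 10, |A ∖ B| = 2.
(a) requires |A ∩ B| ≤ |A ∖ B|: false.
(b) requires |A ∩ B| / |A| ≤ 1/3: false.
(c) requires A ⊄ B (|A ∖ B| ≥ 1): true.

(c)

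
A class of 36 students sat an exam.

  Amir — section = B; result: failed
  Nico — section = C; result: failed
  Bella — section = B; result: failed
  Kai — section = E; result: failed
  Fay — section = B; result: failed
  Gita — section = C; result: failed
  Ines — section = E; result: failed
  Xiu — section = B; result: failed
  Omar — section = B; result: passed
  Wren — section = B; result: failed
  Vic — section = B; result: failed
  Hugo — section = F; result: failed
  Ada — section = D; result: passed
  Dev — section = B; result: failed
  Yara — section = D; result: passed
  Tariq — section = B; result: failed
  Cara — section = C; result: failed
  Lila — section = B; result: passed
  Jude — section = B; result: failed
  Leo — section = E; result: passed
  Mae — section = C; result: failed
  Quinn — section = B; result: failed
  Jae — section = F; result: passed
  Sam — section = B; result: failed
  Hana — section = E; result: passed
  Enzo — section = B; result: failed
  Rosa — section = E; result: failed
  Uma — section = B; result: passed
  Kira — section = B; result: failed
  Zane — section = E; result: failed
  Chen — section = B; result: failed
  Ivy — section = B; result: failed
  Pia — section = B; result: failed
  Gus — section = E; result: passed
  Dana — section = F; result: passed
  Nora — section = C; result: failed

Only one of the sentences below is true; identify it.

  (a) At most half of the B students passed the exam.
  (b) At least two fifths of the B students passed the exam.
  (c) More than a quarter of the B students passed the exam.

|A| = 19, |A ∩ B| = 3, |A ∖ B| = 16.
(a) requires |A ∩ B| ≤ |A ∖ B|: true.
(b) requires |A ∩ B| / |A| ≥ 2/5: false.
(c) requires |A ∩ B| / |A| > 1/4: false.

(a)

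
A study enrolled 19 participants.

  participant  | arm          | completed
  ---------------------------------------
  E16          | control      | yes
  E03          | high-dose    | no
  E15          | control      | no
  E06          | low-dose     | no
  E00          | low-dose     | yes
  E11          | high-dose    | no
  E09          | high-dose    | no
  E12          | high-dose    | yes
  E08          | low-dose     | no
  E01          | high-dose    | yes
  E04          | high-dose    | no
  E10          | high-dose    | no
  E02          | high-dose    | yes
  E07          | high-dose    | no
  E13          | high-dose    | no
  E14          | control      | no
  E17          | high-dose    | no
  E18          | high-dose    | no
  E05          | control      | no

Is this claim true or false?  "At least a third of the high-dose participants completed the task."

False

The determiner here denotes the relation: |A ∩ B| / |A| ≥ 1/3.
A (the restrictor) = {E03, E11, E09, E12, E01, E04, E10, E02, E07, E13, E17, E18}, |A| = 12.
A ∩ B = {E12, E01, E02}, so |A ∩ B| = 3.
A ∖ B = {E03, E11, E09, E04, E10, E07, E13, E17, E18}, so |A ∖ B| = 9.
|A ∩ B|/|A| = 3/12, so the statement is false.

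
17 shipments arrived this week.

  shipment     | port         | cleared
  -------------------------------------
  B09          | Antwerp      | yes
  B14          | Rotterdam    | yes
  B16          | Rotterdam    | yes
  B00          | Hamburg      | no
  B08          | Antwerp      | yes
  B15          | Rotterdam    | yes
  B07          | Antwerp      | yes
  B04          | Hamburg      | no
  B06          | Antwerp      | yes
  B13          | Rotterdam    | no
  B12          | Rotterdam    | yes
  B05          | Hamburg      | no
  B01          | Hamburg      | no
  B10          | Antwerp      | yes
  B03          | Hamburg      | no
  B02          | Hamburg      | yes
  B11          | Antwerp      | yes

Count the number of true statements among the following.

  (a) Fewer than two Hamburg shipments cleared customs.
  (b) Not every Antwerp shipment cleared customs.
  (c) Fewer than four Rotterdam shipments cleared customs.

(a) Hamburg: |A| = 6, |A ∩ B| = 1; needs |A ∩ B| < 2 — true.
(b) Antwerp: |A| = 6, |A ∩ B| = 6; needs A ⊄ B (|A ∖ B| ≥ 1) — false.
(c) Rotterdam: |A| = 5, |A ∩ B| = 4; needs |A ∩ B| < 4 — false.

1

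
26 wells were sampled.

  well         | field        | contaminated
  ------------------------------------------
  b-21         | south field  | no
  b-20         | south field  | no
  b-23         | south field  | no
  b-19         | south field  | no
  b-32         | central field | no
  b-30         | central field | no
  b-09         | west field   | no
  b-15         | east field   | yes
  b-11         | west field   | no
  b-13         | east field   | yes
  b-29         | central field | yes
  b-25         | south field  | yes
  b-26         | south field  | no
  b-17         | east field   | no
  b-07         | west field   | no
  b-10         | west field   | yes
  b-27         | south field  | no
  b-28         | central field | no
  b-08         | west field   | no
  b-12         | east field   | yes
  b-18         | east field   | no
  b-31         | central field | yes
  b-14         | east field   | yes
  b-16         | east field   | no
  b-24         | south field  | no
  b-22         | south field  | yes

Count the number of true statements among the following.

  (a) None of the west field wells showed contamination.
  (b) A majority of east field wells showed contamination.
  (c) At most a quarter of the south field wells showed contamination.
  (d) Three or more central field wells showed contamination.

(a) west field: |A| = 5, |A ∩ B| = 1; needs A ∩ B = ∅ (|A ∩ B| = 0) — false.
(b) east field: |A| = 7, |A ∩ B| = 4; needs |A ∩ B| > |A ∖ B| — true.
(c) south field: |A| = 9, |A ∩ B| = 2; needs |A ∩ B| / |A| ≤ 1/4 — true.
(d) central field: |A| = 5, |A ∩ B| = 2; needs |A ∩ B| ≥ 3 — false.

2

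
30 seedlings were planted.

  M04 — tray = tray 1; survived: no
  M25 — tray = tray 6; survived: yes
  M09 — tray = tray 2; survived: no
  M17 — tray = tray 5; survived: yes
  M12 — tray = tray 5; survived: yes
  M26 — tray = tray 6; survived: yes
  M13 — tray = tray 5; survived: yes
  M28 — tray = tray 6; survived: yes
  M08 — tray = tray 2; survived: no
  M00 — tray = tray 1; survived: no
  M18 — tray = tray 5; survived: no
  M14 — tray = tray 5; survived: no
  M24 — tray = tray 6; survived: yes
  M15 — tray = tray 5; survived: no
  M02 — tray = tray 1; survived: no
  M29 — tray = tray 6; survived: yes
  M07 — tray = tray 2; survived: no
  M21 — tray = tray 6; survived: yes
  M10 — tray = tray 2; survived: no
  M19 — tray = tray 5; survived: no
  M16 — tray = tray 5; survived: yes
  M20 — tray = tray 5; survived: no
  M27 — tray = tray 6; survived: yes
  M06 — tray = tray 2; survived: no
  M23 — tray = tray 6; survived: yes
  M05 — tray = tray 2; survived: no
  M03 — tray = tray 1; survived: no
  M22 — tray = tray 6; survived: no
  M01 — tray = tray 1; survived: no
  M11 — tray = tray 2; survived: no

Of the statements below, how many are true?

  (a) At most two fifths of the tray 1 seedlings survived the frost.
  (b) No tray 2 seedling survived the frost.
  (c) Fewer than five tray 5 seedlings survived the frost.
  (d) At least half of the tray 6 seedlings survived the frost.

4

(a) tray 1: |A| = 5, |A ∩ B| = 0; needs |A ∩ B| / |A| ≤ 2/5 — true.
(b) tray 2: |A| = 7, |A ∩ B| = 0; needs A ∩ B = ∅ (|A ∩ B| = 0) — true.
(c) tray 5: |A| = 9, |A ∩ B| = 4; needs |A ∩ B| < 5 — true.
(d) tray 6: |A| = 9, |A ∩ B| = 8; needs |A ∩ B| ≥ |A ∖ B| — true.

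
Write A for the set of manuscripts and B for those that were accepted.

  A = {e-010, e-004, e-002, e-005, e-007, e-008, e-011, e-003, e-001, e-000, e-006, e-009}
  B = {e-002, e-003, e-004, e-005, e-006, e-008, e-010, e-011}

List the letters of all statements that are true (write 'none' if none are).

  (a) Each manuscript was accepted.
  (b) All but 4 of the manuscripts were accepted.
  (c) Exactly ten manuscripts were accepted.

(b)

|A| = 12, |A ∩ B| = 8, |A ∖ B| = 4.
(a) A ⊆ B, i.e. every element of A is in B (|A ∖ B| = 0): fails.
(b) |A ∖ B| = 4: holds.
(c) |A ∩ B| = 10: fails.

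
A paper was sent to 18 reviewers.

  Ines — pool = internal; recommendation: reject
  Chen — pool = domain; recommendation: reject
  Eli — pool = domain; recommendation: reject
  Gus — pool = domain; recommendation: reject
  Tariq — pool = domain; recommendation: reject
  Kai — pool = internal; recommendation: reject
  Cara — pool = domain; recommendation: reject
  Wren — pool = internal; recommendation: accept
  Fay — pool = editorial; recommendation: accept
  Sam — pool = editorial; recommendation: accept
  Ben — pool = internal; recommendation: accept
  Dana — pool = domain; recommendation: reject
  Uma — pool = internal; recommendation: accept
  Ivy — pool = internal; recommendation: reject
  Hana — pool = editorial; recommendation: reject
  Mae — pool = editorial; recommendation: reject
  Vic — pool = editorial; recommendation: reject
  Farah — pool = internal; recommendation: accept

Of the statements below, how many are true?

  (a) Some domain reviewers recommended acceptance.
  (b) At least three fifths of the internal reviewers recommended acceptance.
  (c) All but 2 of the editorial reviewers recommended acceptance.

(a) domain: |A| = 6, |A ∩ B| = 0; needs A ∩ B ≠ ∅ (|A ∩ B| ≥ 1) — false.
(b) internal: |A| = 7, |A ∩ B| = 4; needs |A ∩ B| / |A| ≥ 3/5 — false.
(c) editorial: |A| = 5, |A ∩ B| = 2; needs |A ∖ B| = 2 — false.

0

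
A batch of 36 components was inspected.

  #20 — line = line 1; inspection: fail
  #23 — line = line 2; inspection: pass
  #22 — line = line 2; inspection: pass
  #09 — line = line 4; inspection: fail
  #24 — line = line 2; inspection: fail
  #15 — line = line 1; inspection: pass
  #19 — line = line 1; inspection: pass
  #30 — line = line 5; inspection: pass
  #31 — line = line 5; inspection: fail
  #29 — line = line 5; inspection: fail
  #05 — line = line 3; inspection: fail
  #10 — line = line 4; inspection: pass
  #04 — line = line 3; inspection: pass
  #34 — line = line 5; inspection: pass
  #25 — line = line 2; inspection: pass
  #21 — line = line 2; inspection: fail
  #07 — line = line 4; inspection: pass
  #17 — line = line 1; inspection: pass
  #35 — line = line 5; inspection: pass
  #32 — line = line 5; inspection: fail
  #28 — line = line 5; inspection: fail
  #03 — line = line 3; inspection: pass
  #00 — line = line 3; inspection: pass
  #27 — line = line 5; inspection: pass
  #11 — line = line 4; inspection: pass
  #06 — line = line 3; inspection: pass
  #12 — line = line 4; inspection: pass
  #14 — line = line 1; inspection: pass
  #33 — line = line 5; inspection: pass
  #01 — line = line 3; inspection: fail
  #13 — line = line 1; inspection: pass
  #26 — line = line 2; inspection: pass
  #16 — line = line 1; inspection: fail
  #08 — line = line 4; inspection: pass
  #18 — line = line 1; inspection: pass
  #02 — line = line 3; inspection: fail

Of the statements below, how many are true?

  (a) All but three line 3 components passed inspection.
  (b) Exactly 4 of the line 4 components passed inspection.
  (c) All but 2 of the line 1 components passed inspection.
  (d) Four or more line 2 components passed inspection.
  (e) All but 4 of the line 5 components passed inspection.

4

(a) line 3: |A| = 7, |A ∩ B| = 4; needs |A ∖ B| = 3 — true.
(b) line 4: |A| = 6, |A ∩ B| = 5; needs |A ∩ B| = 4 — false.
(c) line 1: |A| = 8, |A ∩ B| = 6; needs |A ∖ B| = 2 — true.
(d) line 2: |A| = 6, |A ∩ B| = 4; needs |A ∩ B| ≥ 4 — true.
(e) line 5: |A| = 9, |A ∩ B| = 5; needs |A ∖ B| = 4 — true.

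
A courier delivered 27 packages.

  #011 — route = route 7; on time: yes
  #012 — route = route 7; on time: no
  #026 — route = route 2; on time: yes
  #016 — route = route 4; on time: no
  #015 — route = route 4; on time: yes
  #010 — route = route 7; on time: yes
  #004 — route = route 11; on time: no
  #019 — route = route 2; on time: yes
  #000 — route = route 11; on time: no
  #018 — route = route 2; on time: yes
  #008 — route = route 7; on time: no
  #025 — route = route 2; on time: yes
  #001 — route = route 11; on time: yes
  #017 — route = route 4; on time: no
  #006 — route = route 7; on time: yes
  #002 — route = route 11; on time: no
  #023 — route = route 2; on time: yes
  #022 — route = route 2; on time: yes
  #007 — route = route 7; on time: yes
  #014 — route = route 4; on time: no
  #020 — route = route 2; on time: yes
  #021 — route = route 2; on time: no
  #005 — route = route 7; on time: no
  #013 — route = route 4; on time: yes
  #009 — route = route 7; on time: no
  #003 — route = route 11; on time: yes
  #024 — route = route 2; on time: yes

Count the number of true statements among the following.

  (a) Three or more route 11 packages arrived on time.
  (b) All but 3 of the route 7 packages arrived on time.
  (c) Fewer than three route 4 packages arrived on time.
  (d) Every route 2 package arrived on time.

(a) route 11: |A| = 5, |A ∩ B| = 2; needs |A ∩ B| ≥ 3 — false.
(b) route 7: |A| = 8, |A ∩ B| = 4; needs |A ∖ B| = 3 — false.
(c) route 4: |A| = 5, |A ∩ B| = 2; needs |A ∩ B| < 3 — true.
(d) route 2: |A| = 9, |A ∩ B| = 8; needs A ⊆ B, i.e. every element of A is in B (|A ∖ B| = 0) — false.

1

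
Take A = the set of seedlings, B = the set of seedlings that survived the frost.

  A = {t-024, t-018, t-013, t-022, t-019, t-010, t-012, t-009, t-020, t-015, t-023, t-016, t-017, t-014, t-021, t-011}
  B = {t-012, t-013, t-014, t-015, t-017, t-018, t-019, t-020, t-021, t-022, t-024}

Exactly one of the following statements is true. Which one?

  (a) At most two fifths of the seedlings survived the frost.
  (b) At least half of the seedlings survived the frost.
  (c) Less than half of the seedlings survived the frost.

(b)

|A| = 16, |A ∩ B| = 11, |A ∖ B| = 5.
(a) requires |A ∩ B| / |A| ≤ 2/5: false.
(b) requires |A ∩ B| ≥ |A ∖ B|: true.
(c) requires |A ∩ B| < |A ∖ B|: false.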